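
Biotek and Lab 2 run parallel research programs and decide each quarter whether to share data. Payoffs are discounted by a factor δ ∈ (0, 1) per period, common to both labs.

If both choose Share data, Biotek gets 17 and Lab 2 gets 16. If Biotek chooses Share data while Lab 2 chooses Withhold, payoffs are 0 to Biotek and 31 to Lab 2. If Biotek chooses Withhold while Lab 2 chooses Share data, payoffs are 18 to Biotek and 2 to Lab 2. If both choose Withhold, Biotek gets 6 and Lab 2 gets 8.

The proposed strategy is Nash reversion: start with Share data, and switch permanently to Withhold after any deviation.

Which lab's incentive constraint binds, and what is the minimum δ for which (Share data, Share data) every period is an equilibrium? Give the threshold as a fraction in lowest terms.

Lab 2; δ ≥ 15/23

For Biotek: deviation gain 18−17 = 1, per-period punishment loss 17−6 = 11. IC gives δ ≥ 1/12.
For Lab 2: gain 15, loss 8 per period, so δ ≥ 15/23.
The tighter constraint is Lab 2's, so cooperation needs δ ≥ 15/23.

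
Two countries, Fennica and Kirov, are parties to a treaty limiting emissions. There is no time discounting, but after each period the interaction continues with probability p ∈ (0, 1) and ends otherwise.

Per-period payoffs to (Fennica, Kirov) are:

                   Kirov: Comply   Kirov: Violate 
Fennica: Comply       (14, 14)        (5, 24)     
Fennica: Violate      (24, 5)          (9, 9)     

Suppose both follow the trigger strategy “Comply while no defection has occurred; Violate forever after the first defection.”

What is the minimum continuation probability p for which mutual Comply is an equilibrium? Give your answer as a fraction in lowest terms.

2/3

Expected cooperation value is 14 + p·14 + p²·14 + … = 14/(1−p); deviation gives 24 + p·9/(1−p).
14 ≥ 24(1−p) + 9p ⇒ 15p ≥ 10 ⇒ p ≥ 10/15 = 2/3.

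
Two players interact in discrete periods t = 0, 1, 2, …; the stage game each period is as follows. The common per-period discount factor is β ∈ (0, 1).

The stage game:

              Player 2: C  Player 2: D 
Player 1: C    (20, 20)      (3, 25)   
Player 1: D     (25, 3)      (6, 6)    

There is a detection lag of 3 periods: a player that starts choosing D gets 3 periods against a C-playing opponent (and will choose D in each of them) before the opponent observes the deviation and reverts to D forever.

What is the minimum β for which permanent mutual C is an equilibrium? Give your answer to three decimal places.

0.641

A deviator earns 25 for 3 periods, then 6 forever; cooperating earns 20 forever. Multiplying the IC by (1−β):
20 ≥ 25(1−β^3) + 6β^3, so 19·β^3 ≥ 5 and β^3 ≥ 5/19.
β ≥ (5/19)^(1/3) ≈ 0.641.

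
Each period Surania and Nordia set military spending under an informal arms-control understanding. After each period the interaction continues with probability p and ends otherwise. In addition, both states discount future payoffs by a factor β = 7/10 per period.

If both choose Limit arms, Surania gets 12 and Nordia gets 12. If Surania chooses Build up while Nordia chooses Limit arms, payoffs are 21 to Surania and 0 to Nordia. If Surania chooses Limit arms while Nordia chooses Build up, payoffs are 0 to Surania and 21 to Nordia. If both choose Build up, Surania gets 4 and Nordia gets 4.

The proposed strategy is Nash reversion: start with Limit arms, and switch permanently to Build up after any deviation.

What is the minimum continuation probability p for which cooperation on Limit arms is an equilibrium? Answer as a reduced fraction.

Expected continuation weight on next period's payoff is β·p = 7/10·p, which plays the role of the discount factor.
Cooperation requires 7/10·p ≥ (21−12)/(21−4) = 9/17, hence p ≥ 90/119.

90/119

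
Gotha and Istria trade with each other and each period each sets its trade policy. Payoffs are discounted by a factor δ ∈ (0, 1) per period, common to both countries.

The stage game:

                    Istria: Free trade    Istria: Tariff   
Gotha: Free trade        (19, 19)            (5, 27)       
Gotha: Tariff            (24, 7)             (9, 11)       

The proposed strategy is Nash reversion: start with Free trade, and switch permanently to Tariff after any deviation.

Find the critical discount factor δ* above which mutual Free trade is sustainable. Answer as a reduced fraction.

For Gotha: deviation gain 24−19 = 5, per-period punishment loss 19−9 = 10. IC gives δ ≥ 5/15 = 1/3.
For Istria: gain 8, loss 8 per period, so δ ≥ 8/16 = 1/2.
The tighter constraint is Istria's, so cooperation needs δ ≥ 1/2.

1/2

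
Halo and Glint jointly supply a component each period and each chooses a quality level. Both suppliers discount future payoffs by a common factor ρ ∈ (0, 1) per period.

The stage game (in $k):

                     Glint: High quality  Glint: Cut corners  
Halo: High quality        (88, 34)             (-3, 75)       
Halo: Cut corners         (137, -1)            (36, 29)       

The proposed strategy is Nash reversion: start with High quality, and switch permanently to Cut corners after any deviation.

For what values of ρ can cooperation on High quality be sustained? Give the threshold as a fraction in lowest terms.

41/46

For Halo: deviation gain 137−88 = 49, per-period punishment loss 88−36 = 52. IC gives ρ ≥ 49/101.
For Glint: gain 41, loss 5 per period, so ρ ≥ 41/46.
The tighter constraint is Glint's, so cooperation needs ρ ≥ 41/46.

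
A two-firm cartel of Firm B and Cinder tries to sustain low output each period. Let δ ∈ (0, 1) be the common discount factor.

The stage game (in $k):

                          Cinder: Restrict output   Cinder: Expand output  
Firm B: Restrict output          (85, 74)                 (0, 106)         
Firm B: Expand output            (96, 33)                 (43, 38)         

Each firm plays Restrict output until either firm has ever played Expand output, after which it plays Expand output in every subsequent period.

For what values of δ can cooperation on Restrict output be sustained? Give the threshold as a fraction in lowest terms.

Firm B's threshold: (96−85)/(96−43) = 11/53.
Cinder's threshold: (106−74)/(106−38) = 8/17.
11/53 < 8/17, so Cinder binds and δ* = 8/17.

8/17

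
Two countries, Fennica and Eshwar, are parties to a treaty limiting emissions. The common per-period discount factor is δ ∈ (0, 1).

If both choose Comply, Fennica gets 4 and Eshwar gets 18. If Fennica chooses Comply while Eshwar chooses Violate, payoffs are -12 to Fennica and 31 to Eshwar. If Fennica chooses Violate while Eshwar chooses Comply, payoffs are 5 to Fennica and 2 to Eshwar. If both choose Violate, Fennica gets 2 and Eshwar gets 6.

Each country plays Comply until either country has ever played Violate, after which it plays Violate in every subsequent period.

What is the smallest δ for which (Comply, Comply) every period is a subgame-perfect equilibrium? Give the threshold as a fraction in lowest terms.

13/25

Fennica's threshold: (5−4)/(5−2) = 1/3.
Eshwar's threshold: (31−18)/(31−6) = 13/25.
1/3 < 13/25, so Eshwar binds and δ* = 13/25.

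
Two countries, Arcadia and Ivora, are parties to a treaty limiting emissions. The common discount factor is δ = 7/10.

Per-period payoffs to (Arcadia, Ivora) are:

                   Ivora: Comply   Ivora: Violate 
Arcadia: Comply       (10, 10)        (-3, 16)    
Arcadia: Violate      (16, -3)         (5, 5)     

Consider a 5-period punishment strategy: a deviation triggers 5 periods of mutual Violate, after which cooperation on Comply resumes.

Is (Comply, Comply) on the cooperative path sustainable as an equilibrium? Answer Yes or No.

Yes

A one-shot deviation gives 16 now, then 5 for 5 periods, then back to 10.
Gain from deviating: (16−10) today; loss: (10−5) in each of the next 5 periods.
No-deviation condition: (10−5)(δ+…+δ^5) ≥ 16−10, i.e. δ+…+δ^5 ≥ 6/5.
At δ = 7/10: δ+…+δ^5 = 1.9412 ≥ 1.2000.
So cooperation is sustainable.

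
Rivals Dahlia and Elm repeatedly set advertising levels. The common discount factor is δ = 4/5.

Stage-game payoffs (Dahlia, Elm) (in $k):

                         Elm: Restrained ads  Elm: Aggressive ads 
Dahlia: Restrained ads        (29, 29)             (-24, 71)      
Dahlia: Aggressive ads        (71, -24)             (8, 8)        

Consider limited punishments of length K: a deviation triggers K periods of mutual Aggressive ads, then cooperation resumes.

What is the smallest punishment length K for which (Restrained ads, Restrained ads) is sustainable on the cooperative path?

4

IC: δ(1−δ^K)/(1−δ) ≥ (71−29)/(29−8) = 2.
With δ = 4/5: need 1 − δ^K ≥ 2·(1−4/5)/(4/5), i.e. δ^K ≤ 0.5000.
Since (4/5)^3 = 0.5120 and (4/5)^4 = 0.4096, the smallest such K is 4.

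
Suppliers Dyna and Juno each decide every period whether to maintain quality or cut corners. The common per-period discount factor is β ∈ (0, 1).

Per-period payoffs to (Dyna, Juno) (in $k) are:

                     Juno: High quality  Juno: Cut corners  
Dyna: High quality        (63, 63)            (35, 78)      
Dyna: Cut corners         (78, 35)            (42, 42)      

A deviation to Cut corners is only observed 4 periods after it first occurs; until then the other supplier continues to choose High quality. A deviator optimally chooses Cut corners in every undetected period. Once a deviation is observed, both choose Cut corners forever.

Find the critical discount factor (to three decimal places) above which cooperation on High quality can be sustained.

The best deviation is to choose Cut corners for all 4 undetected periods, earning 78 each, then 42 forever once detected.
Deviation value: 78(1−β^4)/(1−β) + 42β^4/(1−β); cooperation value: 63/(1−β).
IC: 63 ≥ 78(1−β^4) + 42β^4 = 78 − 36β^4.
So β^4 ≥ 15/36 = 5/12, giving β ≥ (5/12)^(1/4) ≈ 0.803.

0.803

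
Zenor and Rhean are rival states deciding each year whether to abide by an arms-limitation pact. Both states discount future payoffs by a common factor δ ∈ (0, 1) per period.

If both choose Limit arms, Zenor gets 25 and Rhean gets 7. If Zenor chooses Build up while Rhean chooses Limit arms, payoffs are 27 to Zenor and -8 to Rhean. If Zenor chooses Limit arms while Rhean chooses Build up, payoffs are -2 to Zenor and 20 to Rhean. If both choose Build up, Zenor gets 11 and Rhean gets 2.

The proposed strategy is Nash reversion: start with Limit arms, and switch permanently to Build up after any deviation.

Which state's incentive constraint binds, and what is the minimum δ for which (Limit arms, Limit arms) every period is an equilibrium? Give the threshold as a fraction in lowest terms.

Rhean; δ ≥ 13/18

Zenor: cooperation gives 25 each period; deviation gives 27 once then 11 forever.
  25/(1−δ) ≥ 27 + 11δ/(1−δ) ⇒ δ ≥ 2/16 = 1/8.
Rhean: cooperation gives 7 each period; deviation gives 20 once then 2 forever.
  δ ≥ 13/18.
Both must hold, so the binding constraint is Rhean's: δ ≥ 13/18.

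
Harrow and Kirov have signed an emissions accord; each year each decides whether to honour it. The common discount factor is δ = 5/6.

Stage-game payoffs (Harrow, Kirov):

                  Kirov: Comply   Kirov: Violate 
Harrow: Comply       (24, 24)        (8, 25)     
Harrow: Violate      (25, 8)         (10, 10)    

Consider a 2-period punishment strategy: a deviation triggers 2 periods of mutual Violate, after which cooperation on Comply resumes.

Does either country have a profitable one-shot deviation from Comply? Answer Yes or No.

No

Comparing payoff streams over the 3 periods until play realigns: cooperate → 24(1+δ+…+δ^2); deviate → 25 + 10(δ+…+δ^2).
Cooperation is sustained iff (24−10)(δ+…+δ^2) ≥ 25−24.
δ+…+δ^2 = 5/6·(1−(5/6)^2)/(1−5/6) = 1.5278, and (25−24)/(24−10) = 0.0714.
1.5278 ≥ 0.0714, so cooperation is sustainable.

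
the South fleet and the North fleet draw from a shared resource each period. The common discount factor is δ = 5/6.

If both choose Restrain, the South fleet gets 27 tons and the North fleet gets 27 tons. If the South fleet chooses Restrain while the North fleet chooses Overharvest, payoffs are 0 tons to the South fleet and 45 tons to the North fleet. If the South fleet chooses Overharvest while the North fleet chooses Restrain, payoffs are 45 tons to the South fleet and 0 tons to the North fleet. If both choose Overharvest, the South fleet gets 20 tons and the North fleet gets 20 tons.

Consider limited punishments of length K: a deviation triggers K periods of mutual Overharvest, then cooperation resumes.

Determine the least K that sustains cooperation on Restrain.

4

Need Σ_{k=1}^{K} δ^k ≥ (45−27)/(27−20) = 2.5714 at δ = 5/6.
At K = 3 the sum is 2.1065 < 2.5714; at K = 4 it is 2.5887 ≥ 2.5714.
So the minimum punishment length is K = 4.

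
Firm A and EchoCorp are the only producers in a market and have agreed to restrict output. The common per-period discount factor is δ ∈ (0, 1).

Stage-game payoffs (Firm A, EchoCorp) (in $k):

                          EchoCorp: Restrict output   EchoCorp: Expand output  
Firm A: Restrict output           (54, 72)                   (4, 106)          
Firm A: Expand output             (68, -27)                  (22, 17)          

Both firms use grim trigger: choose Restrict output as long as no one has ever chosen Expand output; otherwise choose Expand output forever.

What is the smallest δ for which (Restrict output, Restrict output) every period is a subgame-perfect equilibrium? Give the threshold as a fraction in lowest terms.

Firm A's threshold: (68−54)/(68−22) = 7/23.
EchoCorp's threshold: (106−72)/(106−17) = 34/89.
7/23 < 34/89, so EchoCorp binds and δ* = 34/89.

34/89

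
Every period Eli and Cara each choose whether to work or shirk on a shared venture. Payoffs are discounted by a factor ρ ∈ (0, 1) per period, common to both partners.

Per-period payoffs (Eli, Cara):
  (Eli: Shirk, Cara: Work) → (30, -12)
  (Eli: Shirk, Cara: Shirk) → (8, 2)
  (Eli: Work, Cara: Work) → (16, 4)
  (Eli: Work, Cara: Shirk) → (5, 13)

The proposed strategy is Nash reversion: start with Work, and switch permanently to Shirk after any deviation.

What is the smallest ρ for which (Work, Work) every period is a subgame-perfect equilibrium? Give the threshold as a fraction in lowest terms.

9/11

Eli: cooperation gives 16 each period; deviation gives 30 once then 8 forever.
  16/(1−ρ) ≥ 30 + 8ρ/(1−ρ) ⇒ ρ ≥ 14/22 = 7/11.
Cara: cooperation gives 4 each period; deviation gives 13 once then 2 forever.
  ρ ≥ 9/11.
Both must hold, so the binding constraint is Cara's: ρ ≥ 9/11.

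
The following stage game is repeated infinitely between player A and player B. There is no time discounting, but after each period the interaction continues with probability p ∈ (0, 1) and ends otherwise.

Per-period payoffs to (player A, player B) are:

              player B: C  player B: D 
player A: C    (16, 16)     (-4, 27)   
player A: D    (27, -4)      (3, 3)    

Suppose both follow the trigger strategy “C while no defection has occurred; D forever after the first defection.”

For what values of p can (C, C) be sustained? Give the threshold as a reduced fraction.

11/24

Expected cooperation value is 16 + p·16 + p²·16 + … = 16/(1−p); deviation gives 27 + p·3/(1−p).
16 ≥ 27(1−p) + 3p ⇒ 24p ≥ 11 ⇒ p ≥ 11/24.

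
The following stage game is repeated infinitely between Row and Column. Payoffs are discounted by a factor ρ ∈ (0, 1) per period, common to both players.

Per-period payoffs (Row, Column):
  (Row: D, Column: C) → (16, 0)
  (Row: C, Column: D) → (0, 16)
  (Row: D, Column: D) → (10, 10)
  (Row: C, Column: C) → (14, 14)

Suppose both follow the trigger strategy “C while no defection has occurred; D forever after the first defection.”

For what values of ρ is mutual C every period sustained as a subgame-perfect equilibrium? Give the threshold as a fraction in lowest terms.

1/3

Under grim trigger the critical discount factor is (T−C)/(T−P) with T = 16, C = 14, P = 10.
ρ* = (16−14)/(16−10) = 2/6 = 1/3.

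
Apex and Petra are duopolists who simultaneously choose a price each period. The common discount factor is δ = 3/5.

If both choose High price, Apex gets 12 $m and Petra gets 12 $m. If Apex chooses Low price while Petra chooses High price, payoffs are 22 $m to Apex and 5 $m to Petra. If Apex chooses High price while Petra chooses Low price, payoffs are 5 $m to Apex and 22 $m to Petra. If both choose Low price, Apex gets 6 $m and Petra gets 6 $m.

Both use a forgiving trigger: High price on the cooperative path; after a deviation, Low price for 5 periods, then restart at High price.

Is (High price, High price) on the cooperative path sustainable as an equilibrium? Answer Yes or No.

Comparing payoff streams over the 6 periods until play realigns: cooperate → 12(1+δ+…+δ^5); deviate → 22 + 6(δ+…+δ^5).
Cooperation is sustained iff (12−6)(δ+…+δ^5) ≥ 22−12.
δ+…+δ^5 = 3/5·(1−(3/5)^5)/(1−3/5) = 1.3834, and (22−12)/(12−6) = 1.6667.
1.3834 < 1.6667, so cooperation is not sustainable.

No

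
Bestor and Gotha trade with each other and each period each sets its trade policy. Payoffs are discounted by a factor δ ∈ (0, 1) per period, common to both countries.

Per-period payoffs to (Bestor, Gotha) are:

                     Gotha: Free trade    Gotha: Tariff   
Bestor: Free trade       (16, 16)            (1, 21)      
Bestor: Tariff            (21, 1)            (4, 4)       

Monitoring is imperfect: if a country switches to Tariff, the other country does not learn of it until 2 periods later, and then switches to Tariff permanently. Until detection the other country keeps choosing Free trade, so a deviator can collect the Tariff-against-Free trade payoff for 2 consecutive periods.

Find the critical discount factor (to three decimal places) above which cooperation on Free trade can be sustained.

0.542

Deviating for the 2 undetected periods gains 21−16 = 5 per period over cooperation, then loses 16−4 = 12 per period forever once punishment starts.
Gain: 5(1 + δ + … + δ^1); loss: 12·δ^2/(1−δ).
No profitable deviation ⇔ 5(1−δ^2) ≤ 12·δ^2, i.e. δ^2 ≥ 5/(5+12) = 5/17.
Hence δ ≥ (5/17)^(1/2) ≈ 0.542.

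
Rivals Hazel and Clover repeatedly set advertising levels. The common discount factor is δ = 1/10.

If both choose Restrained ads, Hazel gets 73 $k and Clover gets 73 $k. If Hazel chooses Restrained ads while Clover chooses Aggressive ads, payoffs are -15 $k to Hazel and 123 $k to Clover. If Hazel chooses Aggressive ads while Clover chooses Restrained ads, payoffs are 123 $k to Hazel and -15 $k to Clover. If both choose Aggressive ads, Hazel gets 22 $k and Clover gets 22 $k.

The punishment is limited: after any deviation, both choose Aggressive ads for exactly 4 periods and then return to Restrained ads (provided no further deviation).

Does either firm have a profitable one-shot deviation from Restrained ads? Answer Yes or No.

Yes

A one-shot deviation gives 123 now, then 22 for 4 periods, then back to 73.
Gain from deviating: (123−73) today; loss: (73−22) in each of the next 4 periods.
No-deviation condition: (73−22)(δ+…+δ^4) ≥ 123−73, i.e. δ+…+δ^4 ≥ 50/51.
At δ = 1/10: δ+…+δ^4 = 0.1111 < 0.9804.
So cooperation is not sustainable.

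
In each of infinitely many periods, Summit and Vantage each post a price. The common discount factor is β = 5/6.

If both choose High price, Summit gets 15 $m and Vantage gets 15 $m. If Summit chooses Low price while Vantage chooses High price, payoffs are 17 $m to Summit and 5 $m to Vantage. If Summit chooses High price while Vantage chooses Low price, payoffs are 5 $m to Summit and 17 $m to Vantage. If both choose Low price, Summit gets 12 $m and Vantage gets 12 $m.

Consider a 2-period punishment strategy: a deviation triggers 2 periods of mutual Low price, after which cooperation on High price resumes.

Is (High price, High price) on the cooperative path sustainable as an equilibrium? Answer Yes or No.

A one-shot deviation gives 17 now, then 12 for 2 periods, then back to 15.
Gain from deviating: (17−15) today; loss: (15−12) in each of the next 2 periods.
No-deviation condition: (15−12)(β+…+β^2) ≥ 17−15, i.e. β+…+β^2 ≥ 2/3.
At β = 5/6: β+…+β^2 = 1.5278 ≥ 0.6667.
So cooperation is sustainable.

Yes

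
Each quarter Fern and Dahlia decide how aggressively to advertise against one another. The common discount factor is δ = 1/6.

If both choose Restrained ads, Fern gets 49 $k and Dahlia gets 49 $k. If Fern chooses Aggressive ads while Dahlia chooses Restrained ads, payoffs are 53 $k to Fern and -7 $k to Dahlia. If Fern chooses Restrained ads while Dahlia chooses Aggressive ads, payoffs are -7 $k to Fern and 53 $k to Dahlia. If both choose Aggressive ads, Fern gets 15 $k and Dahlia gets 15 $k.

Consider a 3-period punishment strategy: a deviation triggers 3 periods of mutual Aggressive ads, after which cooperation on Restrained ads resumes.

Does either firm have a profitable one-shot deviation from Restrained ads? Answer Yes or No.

IC: δ+…+δ^3 ≥ (53−49)/(49−15) = 2/17.
At δ = 1/6: partial sum = 0.1991 ≥ 0.1176. Cooperation sustainable.

No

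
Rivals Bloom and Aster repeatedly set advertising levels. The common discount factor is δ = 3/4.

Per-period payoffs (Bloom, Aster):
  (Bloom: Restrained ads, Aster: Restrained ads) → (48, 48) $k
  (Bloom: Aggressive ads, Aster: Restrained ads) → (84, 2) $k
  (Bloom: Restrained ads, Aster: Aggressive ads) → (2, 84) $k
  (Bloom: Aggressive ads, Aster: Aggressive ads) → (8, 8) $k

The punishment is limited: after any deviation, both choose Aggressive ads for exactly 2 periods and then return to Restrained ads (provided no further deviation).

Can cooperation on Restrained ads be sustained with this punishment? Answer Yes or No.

Yes

IC: δ+…+δ^2 ≥ (84−48)/(48−8) = 9/10.
At δ = 3/4: partial sum = 1.3125 ≥ 0.9000. Cooperation sustainable.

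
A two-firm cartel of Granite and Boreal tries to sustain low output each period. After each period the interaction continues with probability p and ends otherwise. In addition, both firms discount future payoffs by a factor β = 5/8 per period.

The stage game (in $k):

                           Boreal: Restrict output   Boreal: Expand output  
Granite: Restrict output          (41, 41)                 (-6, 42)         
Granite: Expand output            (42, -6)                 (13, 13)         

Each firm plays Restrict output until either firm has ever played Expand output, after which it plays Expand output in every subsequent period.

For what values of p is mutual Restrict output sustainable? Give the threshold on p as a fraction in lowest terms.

8/145

Expected continuation weight on next period's payoff is β·p = 5/8·p, which plays the role of the discount factor.
Cooperation requires 5/8·p ≥ (42−41)/(42−13) = 1/29, hence p ≥ 8/145.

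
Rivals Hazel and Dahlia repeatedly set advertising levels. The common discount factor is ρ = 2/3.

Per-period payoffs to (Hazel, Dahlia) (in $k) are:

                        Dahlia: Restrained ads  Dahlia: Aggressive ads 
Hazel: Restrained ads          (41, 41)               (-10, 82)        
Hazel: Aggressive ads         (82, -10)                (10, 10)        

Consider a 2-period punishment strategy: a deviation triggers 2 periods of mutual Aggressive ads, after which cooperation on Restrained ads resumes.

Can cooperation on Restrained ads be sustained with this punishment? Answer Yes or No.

No

A one-shot deviation gives 82 now, then 10 for 2 periods, then back to 41.
Gain from deviating: (82−41) today; loss: (41−10) in each of the next 2 periods.
No-deviation condition: (41−10)(ρ+…+ρ^2) ≥ 82−41, i.e. ρ+…+ρ^2 ≥ 41/31.
At ρ = 2/3: ρ+…+ρ^2 = 1.1111 < 1.3226.
So cooperation is not sustainable.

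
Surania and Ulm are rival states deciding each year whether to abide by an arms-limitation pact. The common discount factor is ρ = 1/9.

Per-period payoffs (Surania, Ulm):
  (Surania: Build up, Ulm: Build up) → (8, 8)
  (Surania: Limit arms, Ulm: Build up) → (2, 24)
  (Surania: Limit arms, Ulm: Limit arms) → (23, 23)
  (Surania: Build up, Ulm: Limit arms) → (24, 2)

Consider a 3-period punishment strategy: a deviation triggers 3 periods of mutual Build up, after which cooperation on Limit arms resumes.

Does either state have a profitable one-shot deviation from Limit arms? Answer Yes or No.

Comparing payoff streams over the 4 periods until play realigns: cooperate → 23(1+ρ+…+ρ^3); deviate → 24 + 8(ρ+…+ρ^3).
Cooperation is sustained iff (23−8)(ρ+…+ρ^3) ≥ 24−23.
ρ+…+ρ^3 = 1/9·(1−(1/9)^3)/(1−1/9) = 0.1248, and (24−23)/(23−8) = 0.0667.
0.1248 ≥ 0.0667, so cooperation is sustainable.

No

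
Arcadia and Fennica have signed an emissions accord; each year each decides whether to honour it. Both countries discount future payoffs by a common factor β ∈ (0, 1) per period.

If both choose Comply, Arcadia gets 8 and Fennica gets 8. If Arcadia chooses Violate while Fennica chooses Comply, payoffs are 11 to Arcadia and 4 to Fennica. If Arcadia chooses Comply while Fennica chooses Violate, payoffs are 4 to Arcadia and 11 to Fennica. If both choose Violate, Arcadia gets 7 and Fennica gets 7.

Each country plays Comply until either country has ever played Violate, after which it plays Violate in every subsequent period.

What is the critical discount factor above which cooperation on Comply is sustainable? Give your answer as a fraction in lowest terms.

Cooperation forever yields 8 each period: 8/(1−β).
Deviating yields 11 once, then 7 forever: 11 + 7β/(1−β).
No profitable deviation requires 8/(1−β) ≥ 11 + 7β/(1−β).
Multiplying by (1−β): 8 ≥ 11(1−β) + 7β = 11 − 4β.
So 4β ≥ 3, i.e. β ≥ 3/4.

3/4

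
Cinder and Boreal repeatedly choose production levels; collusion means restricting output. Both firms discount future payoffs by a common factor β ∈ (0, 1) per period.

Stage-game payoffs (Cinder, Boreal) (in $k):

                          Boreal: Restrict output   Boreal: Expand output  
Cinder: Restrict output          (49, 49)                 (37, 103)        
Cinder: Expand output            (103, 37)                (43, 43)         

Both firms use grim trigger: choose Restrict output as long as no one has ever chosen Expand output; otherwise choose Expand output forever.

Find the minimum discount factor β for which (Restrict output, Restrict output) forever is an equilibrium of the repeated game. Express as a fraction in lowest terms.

9/10

One-period gain from deviating is 103 − 49 = 54. The loss is 49 − 43 = 6 in every subsequent period, with present value 6·β/(1−β).
Deviation is unprofitable when 6·β/(1−β) ≥ 54, i.e. β/(1−β) ≥ 9.
Equivalently β ≥ 54/(54+6) = 9/10.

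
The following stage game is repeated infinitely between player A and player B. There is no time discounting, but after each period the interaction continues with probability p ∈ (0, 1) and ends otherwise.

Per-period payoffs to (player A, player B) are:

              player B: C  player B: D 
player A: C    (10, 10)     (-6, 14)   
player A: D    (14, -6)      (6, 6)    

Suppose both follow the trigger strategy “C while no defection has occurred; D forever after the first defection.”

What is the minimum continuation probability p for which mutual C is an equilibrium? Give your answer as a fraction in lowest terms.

1/2

With no time discounting, the continuation probability p plays the role of the discount factor.
Grim-trigger IC: 10/(1−p) ≥ 14 + 6p/(1−p) ⇒ p ≥ (14−10)/(14−6) = 1/2.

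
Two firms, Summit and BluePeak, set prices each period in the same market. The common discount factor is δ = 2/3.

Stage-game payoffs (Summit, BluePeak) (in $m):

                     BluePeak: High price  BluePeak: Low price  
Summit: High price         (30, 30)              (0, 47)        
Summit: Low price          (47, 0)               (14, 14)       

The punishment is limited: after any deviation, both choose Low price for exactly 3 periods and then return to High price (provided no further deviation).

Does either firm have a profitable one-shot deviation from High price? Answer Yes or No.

No

Comparing payoff streams over the 4 periods until play realigns: cooperate → 30(1+δ+…+δ^3); deviate → 47 + 14(δ+…+δ^3).
Cooperation is sustained iff (30−14)(δ+…+δ^3) ≥ 47−30.
δ+…+δ^3 = 2/3·(1−(2/3)^3)/(1−2/3) = 1.4074, and (47−30)/(30−14) = 1.0625.
1.4074 ≥ 1.0625, so cooperation is sustainable.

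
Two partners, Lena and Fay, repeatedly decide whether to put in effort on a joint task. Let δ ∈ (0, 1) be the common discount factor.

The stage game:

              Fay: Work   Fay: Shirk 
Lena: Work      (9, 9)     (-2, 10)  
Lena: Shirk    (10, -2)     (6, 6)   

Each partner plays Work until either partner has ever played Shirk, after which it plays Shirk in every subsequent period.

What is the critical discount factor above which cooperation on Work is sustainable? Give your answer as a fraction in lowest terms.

1/4

Cooperation forever yields 9 each period: 9/(1−δ).
Deviating yields 10 once, then 6 forever: 10 + 6δ/(1−δ).
No profitable deviation requires 9/(1−δ) ≥ 10 + 6δ/(1−δ).
Multiplying by (1−δ): 9 ≥ 10(1−δ) + 6δ = 10 − 4δ.
So 4δ ≥ 1, i.e. δ ≥ 1/4.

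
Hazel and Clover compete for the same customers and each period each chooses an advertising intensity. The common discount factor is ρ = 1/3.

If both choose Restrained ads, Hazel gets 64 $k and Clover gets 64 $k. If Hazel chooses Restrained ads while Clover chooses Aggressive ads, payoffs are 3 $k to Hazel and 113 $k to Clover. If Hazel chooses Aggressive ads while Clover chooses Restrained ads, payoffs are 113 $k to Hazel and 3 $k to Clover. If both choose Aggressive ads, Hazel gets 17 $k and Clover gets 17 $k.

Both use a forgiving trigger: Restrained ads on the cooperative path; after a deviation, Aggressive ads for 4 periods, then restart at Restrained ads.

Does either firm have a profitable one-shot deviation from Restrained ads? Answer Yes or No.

Yes

IC: ρ+…+ρ^4 ≥ (113−64)/(64−17) = 49/47.
At ρ = 1/3: partial sum = 0.4938 < 1.0426. Cooperation not sustainable.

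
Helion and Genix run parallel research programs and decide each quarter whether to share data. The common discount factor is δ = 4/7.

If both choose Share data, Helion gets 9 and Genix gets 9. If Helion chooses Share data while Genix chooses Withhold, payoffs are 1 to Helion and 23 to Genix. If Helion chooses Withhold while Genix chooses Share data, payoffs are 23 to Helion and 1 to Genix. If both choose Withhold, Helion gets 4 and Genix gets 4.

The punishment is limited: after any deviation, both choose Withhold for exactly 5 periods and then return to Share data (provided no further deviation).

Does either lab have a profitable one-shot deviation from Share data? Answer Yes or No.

Yes

A one-shot deviation gives 23 now, then 4 for 5 periods, then back to 9.
Gain from deviating: (23−9) today; loss: (9−4) in each of the next 5 periods.
No-deviation condition: (9−4)(δ+…+δ^5) ≥ 23−9, i.e. δ+…+δ^5 ≥ 14/5.
At δ = 4/7: δ+…+δ^5 = 1.2521 < 2.8000.
So cooperation is not sustainable.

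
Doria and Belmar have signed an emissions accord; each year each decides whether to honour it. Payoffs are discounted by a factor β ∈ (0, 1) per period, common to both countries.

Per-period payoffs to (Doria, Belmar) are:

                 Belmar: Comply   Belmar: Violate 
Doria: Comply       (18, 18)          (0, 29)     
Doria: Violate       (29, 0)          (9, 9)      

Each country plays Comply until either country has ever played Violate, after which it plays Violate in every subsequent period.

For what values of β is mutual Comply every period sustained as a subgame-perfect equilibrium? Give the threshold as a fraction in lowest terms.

11/20

Cooperation forever yields 18 each period: 18/(1−β).
Deviating yields 29 once, then 9 forever: 29 + 9β/(1−β).
No profitable deviation requires 18/(1−β) ≥ 29 + 9β/(1−β).
Multiplying by (1−β): 18 ≥ 29(1−β) + 9β = 29 − 20β.
So 20β ≥ 11, i.e. β ≥ 11/20.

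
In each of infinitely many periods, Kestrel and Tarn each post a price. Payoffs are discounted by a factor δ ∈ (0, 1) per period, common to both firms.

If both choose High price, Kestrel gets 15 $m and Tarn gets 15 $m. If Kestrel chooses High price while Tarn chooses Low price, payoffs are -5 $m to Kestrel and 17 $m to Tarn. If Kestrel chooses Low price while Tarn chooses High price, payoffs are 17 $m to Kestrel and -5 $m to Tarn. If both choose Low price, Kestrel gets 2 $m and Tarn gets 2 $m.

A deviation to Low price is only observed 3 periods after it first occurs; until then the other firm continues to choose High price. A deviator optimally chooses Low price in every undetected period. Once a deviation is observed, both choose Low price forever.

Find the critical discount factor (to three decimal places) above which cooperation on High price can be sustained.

0.511

Deviating for the 3 undetected periods gains 17−15 = 2 per period over cooperation, then loses 15−2 = 13 per period forever once punishment starts.
Gain: 2(1 + δ + … + δ^2); loss: 13·δ^3/(1−δ).
No profitable deviation ⇔ 2(1−δ^3) ≤ 13·δ^3, i.e. δ^3 ≥ 2/(2+13) = 2/15.
Hence δ ≥ (2/15)^(1/3) ≈ 0.511.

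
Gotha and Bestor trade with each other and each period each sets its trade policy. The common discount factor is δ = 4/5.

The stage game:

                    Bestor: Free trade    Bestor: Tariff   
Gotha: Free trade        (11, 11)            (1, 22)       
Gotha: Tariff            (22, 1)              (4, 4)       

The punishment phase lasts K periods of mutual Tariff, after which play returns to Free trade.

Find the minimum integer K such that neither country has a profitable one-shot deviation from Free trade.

Need Σ_{k=1}^{K} δ^k ≥ (22−11)/(11−4) = 1.5714 at δ = 4/5.
At K = 2 the sum is 1.4400 < 1.5714; at K = 3 it is 1.9520 ≥ 1.5714.
So the minimum punishment length is K = 3.

3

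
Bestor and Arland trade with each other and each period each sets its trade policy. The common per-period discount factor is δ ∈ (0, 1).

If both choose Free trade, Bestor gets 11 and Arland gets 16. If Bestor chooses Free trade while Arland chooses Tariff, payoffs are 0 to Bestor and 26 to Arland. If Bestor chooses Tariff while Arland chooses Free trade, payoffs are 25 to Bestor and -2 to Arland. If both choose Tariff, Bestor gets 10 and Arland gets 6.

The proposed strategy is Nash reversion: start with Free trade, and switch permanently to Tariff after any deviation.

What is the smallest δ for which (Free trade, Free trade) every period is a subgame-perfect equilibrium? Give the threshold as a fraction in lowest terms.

For Bestor: deviation gain 25−11 = 14, per-period punishment loss 11−10 = 1. IC gives δ ≥ 14/15.
For Arland: gain 10, loss 10 per period, so δ ≥ 10/20 = 1/2.
The tighter constraint is Bestor's, so cooperation needs δ ≥ 14/15.

14/15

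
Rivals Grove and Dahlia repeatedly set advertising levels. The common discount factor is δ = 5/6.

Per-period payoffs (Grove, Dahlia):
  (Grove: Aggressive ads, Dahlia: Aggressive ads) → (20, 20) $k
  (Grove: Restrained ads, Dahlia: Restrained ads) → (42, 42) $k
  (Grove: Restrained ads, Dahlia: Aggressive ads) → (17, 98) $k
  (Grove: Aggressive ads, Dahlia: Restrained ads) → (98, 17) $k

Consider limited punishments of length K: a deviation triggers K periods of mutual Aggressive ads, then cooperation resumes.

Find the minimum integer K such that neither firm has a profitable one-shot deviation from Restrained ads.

4

Need Σ_{k=1}^{K} δ^k ≥ (98−42)/(42−20) = 2.5455 at δ = 5/6.
At K = 3 the sum is 2.1065 < 2.5455; at K = 4 it is 2.5887 ≥ 2.5455.
So the minimum punishment length is K = 4.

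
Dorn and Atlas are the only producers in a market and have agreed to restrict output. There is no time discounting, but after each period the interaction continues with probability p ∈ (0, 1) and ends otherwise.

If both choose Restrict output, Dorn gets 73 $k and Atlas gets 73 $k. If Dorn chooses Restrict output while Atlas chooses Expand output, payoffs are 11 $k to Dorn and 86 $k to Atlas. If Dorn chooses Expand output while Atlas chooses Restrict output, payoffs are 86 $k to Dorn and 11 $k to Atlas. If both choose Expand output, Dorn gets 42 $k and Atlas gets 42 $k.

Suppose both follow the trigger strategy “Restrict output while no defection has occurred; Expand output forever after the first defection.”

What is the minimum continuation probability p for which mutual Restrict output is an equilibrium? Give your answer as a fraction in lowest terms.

13/44

With no time discounting, the continuation probability p plays the role of the discount factor.
Grim-trigger IC: 73/(1−p) ≥ 86 + 42p/(1−p) ⇒ p ≥ (86−73)/(86−42) = 13/44.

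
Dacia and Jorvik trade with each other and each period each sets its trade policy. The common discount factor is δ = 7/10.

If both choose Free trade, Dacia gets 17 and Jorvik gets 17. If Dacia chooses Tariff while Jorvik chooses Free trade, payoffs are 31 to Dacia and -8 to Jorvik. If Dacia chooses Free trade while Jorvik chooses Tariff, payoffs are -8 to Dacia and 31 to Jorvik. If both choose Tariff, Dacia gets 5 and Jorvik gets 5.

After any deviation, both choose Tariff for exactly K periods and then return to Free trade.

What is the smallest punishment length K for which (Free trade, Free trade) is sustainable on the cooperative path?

2

IC: δ(1−δ^K)/(1−δ) ≥ (31−17)/(17−5) = 7/6.
With δ = 7/10: need 1 − δ^K ≥ 7/6·(1−7/10)/(7/10), i.e. δ^K ≤ 0.5000.
Since (7/10)^1 = 0.7000 and (7/10)^2 = 0.4900, the smallest such K is 2.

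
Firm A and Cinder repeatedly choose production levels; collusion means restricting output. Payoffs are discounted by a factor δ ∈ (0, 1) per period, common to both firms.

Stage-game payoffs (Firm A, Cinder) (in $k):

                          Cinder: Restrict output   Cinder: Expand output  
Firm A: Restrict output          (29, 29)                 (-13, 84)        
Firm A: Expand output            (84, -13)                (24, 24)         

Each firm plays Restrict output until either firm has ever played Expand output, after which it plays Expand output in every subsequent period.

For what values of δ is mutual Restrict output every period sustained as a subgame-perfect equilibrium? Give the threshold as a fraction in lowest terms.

11/12

Cooperation forever yields 29 each period: 29/(1−δ).
Deviating yields 84 once, then 24 forever: 84 + 24δ/(1−δ).
No profitable deviation requires 29/(1−δ) ≥ 84 + 24δ/(1−δ).
Multiplying by (1−δ): 29 ≥ 84(1−δ) + 24δ = 84 − 60δ.
So 60δ ≥ 55, i.e. δ ≥ 55/60 = 11/12.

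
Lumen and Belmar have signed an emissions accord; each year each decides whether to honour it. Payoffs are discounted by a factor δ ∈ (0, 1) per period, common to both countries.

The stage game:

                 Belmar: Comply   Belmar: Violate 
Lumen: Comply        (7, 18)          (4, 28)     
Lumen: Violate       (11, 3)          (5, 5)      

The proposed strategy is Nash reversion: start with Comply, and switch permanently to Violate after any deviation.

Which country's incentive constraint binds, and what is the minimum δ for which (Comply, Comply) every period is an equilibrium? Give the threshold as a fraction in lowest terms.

Lumen; δ ≥ 2/3

Lumen: cooperation gives 7 each period; deviation gives 11 once then 5 forever.
  7/(1−δ) ≥ 11 + 5δ/(1−δ) ⇒ δ ≥ 4/6 = 2/3.
Belmar: cooperation gives 18 each period; deviation gives 28 once then 5 forever.
  δ ≥ 10/23.
Both must hold, so the binding constraint is Lumen's: δ ≥ 2/3.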